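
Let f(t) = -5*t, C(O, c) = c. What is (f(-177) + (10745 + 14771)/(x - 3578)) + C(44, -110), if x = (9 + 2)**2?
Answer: 2653659/3457 ≈ 767.62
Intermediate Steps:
x = 121 (x = 11**2 = 121)
(f(-177) + (10745 + 14771)/(x - 3578)) + C(44, -110) = (-5*(-177) + (10745 + 14771)/(121 - 3578)) - 110 = (885 + 25516/(-3457)) - 110 = (885 + 25516*(-1/3457)) - 110 = (885 - 25516/3457) - 110 = 3033929/3457 - 110 = 2653659/3457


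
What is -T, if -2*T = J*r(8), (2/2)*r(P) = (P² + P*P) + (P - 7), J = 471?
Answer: 60759/2 ≈ 30380.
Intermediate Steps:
r(P) = -7 + P + 2*P² (r(P) = (P² + P*P) + (P - 7) = (P² + P²) + (-7 + P) = 2*P² + (-7 + P) = -7 + P + 2*P²)
T = -60759/2 (T = -471*(-7 + 8 + 2*8²)/2 = -471*(-7 + 8 + 2*64)/2 = -471*(-7 + 8 + 128)/2 = -471*129/2 = -½*60759 = -60759/2 ≈ -30380.)
-T = -1*(-60759/2) = 60759/2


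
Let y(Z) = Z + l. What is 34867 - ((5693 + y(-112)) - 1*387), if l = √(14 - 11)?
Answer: 29673 - √3 ≈ 29671.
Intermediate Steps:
l = √3 ≈ 1.7320
y(Z) = Z + √3
34867 - ((5693 + y(-112)) - 1*387) = 34867 - ((5693 + (-112 + √3)) - 1*387) = 34867 - ((5581 + √3) - 387) = 34867 - (5194 + √3) = 34867 + (-5194 - √3) = 29673 - √3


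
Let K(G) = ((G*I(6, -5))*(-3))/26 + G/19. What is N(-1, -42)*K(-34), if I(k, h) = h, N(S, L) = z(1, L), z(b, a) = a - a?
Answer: 0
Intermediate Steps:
z(b, a) = 0
N(S, L) = 0
K(G) = 311*G/494 (K(G) = ((G*(-5))*(-3))/26 + G/19 = (-5*G*(-3))*(1/26) + G*(1/19) = (15*G)*(1/26) + G/19 = 15*G/26 + G/19 = 311*G/494)
N(-1, -42)*K(-34) = 0*((311/494)*(-34)) = 0*(-5287/247) = 0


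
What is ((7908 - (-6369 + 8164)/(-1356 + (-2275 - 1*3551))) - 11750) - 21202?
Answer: -179864213/7182 ≈ -25044.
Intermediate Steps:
((7908 - (-6369 + 8164)/(-1356 + (-2275 - 1*3551))) - 11750) - 21202 = ((7908 - 1795/(-1356 + (-2275 - 3551))) - 11750) - 21202 = ((7908 - 1795/(-1356 - 5826)) - 11750) - 21202 = ((7908 - 1795/(-7182)) - 11750) - 21202 = ((7908 - 1795*(-1)/7182) - 11750) - 21202 = ((7908 - 1*(-1795/7182)) - 11750) - 21202 = ((7908 + 1795/7182) - 11750) - 21202 = (56797051/7182 - 11750) - 21202 = -27591449/7182 - 21202 = -179864213/7182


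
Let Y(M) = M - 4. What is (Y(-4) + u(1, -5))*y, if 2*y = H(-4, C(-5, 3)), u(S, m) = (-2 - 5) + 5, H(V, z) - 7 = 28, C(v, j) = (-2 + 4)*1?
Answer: -175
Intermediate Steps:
C(v, j) = 2 (C(v, j) = 2*1 = 2)
H(V, z) = 35 (H(V, z) = 7 + 28 = 35)
Y(M) = -4 + M
u(S, m) = -2 (u(S, m) = -7 + 5 = -2)
y = 35/2 (y = (1/2)*35 = 35/2 ≈ 17.500)
(Y(-4) + u(1, -5))*y = ((-4 - 4) - 2)*(35/2) = (-8 - 2)*(35/2) = -10*35/2 = -175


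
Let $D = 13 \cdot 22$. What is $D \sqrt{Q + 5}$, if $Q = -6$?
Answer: $286 i \approx 286.0 i$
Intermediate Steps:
$D = 286$
$D \sqrt{Q + 5} = 286 \sqrt{-6 + 5} = 286 \sqrt{-1} = 286 i$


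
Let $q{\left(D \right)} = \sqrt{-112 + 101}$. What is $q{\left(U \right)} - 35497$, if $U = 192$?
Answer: $-35497 + i \sqrt{11} \approx -35497.0 + 3.3166 i$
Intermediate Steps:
$q{\left(D \right)} = i \sqrt{11}$ ($q{\left(D \right)} = \sqrt{-11} = i \sqrt{11}$)
$q{\left(U \right)} - 35497 = i \sqrt{11} - 35497 = -35497 + i \sqrt{11}$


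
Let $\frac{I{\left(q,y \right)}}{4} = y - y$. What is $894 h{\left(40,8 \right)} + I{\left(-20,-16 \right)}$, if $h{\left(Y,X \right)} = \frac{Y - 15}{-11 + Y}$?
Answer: $\frac{22350}{29} \approx 770.69$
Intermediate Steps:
$I{\left(q,y \right)} = 0$ ($I{\left(q,y \right)} = 4 \left(y - y\right) = 4 \cdot 0 = 0$)
$h{\left(Y,X \right)} = \frac{-15 + Y}{-11 + Y}$
$894 h{\left(40,8 \right)} + I{\left(-20,-16 \right)} = 894 \frac{-15 + 40}{-11 + 40} + 0 = 894 \cdot \frac{1}{29} \cdot 25 + 0 = 894 \cdot \frac{25}{29} + 0 = \frac{22350}{29} + 0 = \frac{22350}{29}$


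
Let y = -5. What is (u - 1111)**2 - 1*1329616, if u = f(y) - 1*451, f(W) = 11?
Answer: 1075985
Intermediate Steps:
u = -440 (u = 11 - 1*451 = 11 - 451 = -440)
(u - 1111)**2 - 1*1329616 = (-440 - 1111)**2 - 1*1329616 = (-1551)**2 - 1329616 = 2405601 - 1329616 = 1075985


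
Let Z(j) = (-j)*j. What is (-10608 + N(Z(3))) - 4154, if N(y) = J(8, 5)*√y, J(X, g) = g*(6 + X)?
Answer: -14762 + 210*I ≈ -14762.0 + 210.0*I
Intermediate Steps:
Z(j) = -j²
N(y) = 70*√y (N(y) = (5*(6 + 8))*√y = (5*14)*√y = 70*√y)
(-10608 + N(Z(3))) - 4154 = (-10608 + 70*√(-1*3²)) - 4154 = (-10608 + 70*√(-1*9)) - 4154 = (-10608 + 70*√(-9)) - 4154 = (-10608 + 70*(3*I)) - 4154 = (-10608 + 210*I) - 4154 = -14762 + 210*I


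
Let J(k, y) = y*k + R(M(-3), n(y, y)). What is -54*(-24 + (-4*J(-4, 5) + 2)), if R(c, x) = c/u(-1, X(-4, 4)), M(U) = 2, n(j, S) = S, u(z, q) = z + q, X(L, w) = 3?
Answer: -2916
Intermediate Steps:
u(z, q) = q + z
R(c, x) = c/2 (R(c, x) = c/(3 - 1) = c/2)
J(k, y) = 1 + k*y (J(k, y) = y*k + (½)*2 = k*y + 1 = 1 + k*y)
-54*(-24 + (-4*J(-4, 5) + 2)) = -54*(-24 + (-4*(1 - 4*5) + 2)) = -54*(-24 + (-4*(1 - 20) + 2)) = -54*(-24 + (-4*(-19) + 2)) = -54*(-24 + (76 + 2)) = -54*(-24 + 78) = -54*54 = -2916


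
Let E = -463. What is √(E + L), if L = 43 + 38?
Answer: I*√382 ≈ 19.545*I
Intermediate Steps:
L = 81
√(E + L) = √(-463 + 81) = √(-382) = I*√382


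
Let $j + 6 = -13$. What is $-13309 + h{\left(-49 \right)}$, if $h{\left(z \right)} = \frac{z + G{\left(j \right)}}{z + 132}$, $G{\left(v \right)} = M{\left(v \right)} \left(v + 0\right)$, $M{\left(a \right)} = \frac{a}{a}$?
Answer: $- \frac{1104715}{83} \approx -13310.0$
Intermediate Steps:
$j = -19$ ($j = -6 - 13 = -19$)
$M{\left(a \right)} = 1$
$G{\left(v \right)} = v$ ($G{\left(v \right)} = 1 \left(v + 0\right) = 1 v = v$)
$h{\left(z \right)} = \frac{-19 + z}{132 + z}$ ($h{\left(z \right)} = \frac{z - 19}{z + 132} = \frac{-19 + z}{132 + z}$)
$-13309 + h{\left(-49 \right)} = -13309 + \frac{-19 - 49}{132 - 49} = -13309 + \frac{1}{83} \left(-68\right) = -13309 - \frac{68}{83} = - \frac{1104715}{83}$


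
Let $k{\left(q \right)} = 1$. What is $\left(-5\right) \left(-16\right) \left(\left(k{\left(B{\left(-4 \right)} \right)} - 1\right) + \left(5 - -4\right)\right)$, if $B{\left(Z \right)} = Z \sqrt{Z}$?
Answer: $720$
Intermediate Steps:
$B{\left(Z \right)} = Z^{\frac{3}{2}}$
$\left(-5\right) \left(-16\right) \left(\left(k{\left(B{\left(-4 \right)} \right)} - 1\right) + \left(5 - -4\right)\right) = \left(-5\right) \left(-16\right) \left(\left(1 - 1\right) + \left(5 - -4\right)\right) = 80 \left(0 + \left(5 + 4\right)\right) = 80 \left(0 + 9\right) = 80 \cdot 9 = 720$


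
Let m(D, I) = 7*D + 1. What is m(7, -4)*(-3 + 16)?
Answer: 650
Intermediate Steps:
m(D, I) = 1 + 7*D
m(7, -4)*(-3 + 16) = (1 + 7*7)*(-3 + 16) = (1 + 49)*13 = 50*13 = 650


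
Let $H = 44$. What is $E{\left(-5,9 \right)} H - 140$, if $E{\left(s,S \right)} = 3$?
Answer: $-8$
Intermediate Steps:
$E{\left(-5,9 \right)} H - 140 = 3 \cdot 44 - 140 = 132 - 140 = -8$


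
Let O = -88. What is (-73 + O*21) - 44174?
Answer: -46095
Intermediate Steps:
(-73 + O*21) - 44174 = (-73 - 88*21) - 44174 = (-73 - 1848) - 44174 = -1921 - 44174 = -46095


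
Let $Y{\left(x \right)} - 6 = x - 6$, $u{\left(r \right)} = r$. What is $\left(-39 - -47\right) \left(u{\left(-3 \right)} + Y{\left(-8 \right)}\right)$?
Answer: $-88$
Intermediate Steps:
$Y{\left(x \right)} = x$ ($Y{\left(x \right)} = 6 + \left(x - 6\right) = 6 + \left(-6 + x\right) = x$)
$\left(-39 - -47\right) \left(u{\left(-3 \right)} + Y{\left(-8 \right)}\right) = \left(-39 - -47\right) \left(-3 - 8\right) = \left(-39 + 47\right) \left(-11\right) = 8 \left(-11\right) = -88$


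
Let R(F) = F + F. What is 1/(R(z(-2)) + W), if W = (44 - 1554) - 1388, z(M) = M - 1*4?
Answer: -1/2910 ≈ -0.00034364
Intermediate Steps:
z(M) = -4 + M (z(M) = M - 4 = -4 + M)
W = -2898 (W = -1510 - 1388 = -2898)
R(F) = 2*F
1/(R(z(-2)) + W) = 1/(2*(-4 - 2) - 2898) = 1/(2*(-6) - 2898) = 1/(-12 - 2898) = 1/(-2910) = -1/2910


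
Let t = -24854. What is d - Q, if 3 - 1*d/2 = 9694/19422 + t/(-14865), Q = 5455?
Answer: -262403947811/48118005 ≈ -5453.3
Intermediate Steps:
d = 79769464/48118005 (d = 6 - 2*(9694/19422 - 24854/(-14865)) = 6 - 2*(9694*(1/19422) - 24854*(-1/14865)) = 6 - 2*(4847/9711 + 24854/14865) = 6 - 2*104469283/48118005 = 6 - 208938566/48118005 = 79769464/48118005 ≈ 1.6578)
d - Q = 79769464/48118005 - 1*5455 = 79769464/48118005 - 5455 = -262403947811/48118005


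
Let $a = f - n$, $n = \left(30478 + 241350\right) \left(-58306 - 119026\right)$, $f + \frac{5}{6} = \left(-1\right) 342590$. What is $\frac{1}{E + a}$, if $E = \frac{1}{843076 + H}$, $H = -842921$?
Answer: $\frac{930}{44829218083811} \approx 2.0745 \cdot 10^{-11}$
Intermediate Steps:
$f = - \frac{2055545}{6}$ ($f = - \frac{5}{6} - 342590 = - \frac{2055545}{6} \approx -3.4259 \cdot 10^{5}$)
$n = -48203802896$ ($n = 271828 \left(-177332\right) = -48203802896$)
$a = \frac{289220761831}{6}$ ($a = - \frac{2055545}{6} - -48203802896 = - \frac{2055545}{6} + 48203802896 = \frac{289220761831}{6} \approx 4.8203 \cdot 10^{10}$)
$E = \frac{1}{155}$ ($E = \frac{1}{843076 - 842921} = \frac{1}{155} \approx 0.0064516$)
$\frac{1}{E + a} = \frac{1}{\frac{1}{155} + \frac{289220761831}{6}} = \frac{1}{\frac{44829218083811}{930}} = \frac{930}{44829218083811}$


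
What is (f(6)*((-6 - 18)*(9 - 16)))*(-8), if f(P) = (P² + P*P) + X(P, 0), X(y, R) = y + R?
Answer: -104832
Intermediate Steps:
X(y, R) = R + y
f(P) = P + 2*P² (f(P) = (P² + P*P) + (0 + P) = (P² + P²) + P = 2*P² + P = P + 2*P²)
(f(6)*((-6 - 18)*(9 - 16)))*(-8) = ((6*(1 + 2*6))*((-6 - 18)*(9 - 16)))*(-8) = ((6*(1 + 12))*(-24*(-7)))*(-8) = ((6*13)*168)*(-8) = (78*168)*(-8) = 13104*(-8) = -104832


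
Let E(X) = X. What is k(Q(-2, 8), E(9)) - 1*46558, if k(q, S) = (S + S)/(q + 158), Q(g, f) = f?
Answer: -3864305/83 ≈ -46558.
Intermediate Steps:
k(q, S) = 2*S/(158 + q) (k(q, S) = (2*S)/(158 + q) = 2*S/(158 + q))
k(Q(-2, 8), E(9)) - 1*46558 = 2*9/(158 + 8) - 1*46558 = 2*9/166 - 46558 = 2*9*(1/166) - 46558 = 9/83 - 46558 = -3864305/83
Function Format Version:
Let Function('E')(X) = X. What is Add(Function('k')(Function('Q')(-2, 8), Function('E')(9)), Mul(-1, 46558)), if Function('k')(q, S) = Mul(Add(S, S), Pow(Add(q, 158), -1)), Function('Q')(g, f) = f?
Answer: Rational(-3864305, 83) ≈ -46558.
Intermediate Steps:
Function('k')(q, S) = Mul(2, S, Pow(Add(158, q), -1)) (Function('k')(q, S) = Mul(Mul(2, S), Pow(Add(158, q), -1)) = Mul(2, S, Pow(Add(158, q), -1)))
Add(Function('k')(Function('Q')(-2, 8), Function('E')(9)), Mul(-1, 46558)) = Add(Mul(2, 9, Pow(Add(158, 8), -1)), Mul(-1, 46558)) = Add(Mul(2, 9, Pow(166, -1)), -46558) = Add(Mul(2, 9, Rational(1, 166)), -46558) = Add(Rational(9, 83), -46558) = Rational(-3864305, 83)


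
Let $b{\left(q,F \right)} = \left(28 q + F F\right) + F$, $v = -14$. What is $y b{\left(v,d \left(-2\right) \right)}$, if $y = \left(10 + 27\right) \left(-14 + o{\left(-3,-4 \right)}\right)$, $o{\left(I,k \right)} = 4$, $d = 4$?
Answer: $124320$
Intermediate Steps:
$b{\left(q,F \right)} = F + F^{2} + 28 q$ ($b{\left(q,F \right)} = \left(28 q + F^{2}\right) + F = \left(F^{2} + 28 q\right) + F = F + F^{2} + 28 q$)
$y = -370$ ($y = \left(10 + 27\right) \left(-14 + 4\right) = 37 \left(-10\right) = -370$)
$y b{\left(v,d \left(-2\right) \right)} = - 370 \left(4 \left(-2\right) + \left(4 \left(-2\right)\right)^{2} + 28 \left(-14\right)\right) = - 370 \left(-8 + \left(-8\right)^{2} - 392\right) = - 370 \left(-8 + 64 - 392\right) = \left(-370\right) \left(-336\right) = 124320$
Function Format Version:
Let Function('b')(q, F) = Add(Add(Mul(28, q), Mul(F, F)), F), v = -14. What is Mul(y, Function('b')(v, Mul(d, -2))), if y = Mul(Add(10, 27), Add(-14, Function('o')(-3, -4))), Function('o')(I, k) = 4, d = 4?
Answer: 124320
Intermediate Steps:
Function('b')(q, F) = Add(F, Pow(F, 2), Mul(28, q)) (Function('b')(q, F) = Add(Add(Mul(28, q), Pow(F, 2)), F) = Add(Add(Pow(F, 2), Mul(28, q)), F) = Add(F, Pow(F, 2), Mul(28, q)))
y = -370 (y = Mul(Add(10, 27), Add(-14, 4)) = Mul(37, -10) = -370)
Mul(y, Function('b')(v, Mul(d, -2))) = Mul(-370, Add(Mul(4, -2), Pow(Mul(4, -2), 2), Mul(28, -14))) = Mul(-370, Add(-8, Pow(-8, 2), -392)) = Mul(-370, Add(-8, 64, -392)) = Mul(-370, -336) = 124320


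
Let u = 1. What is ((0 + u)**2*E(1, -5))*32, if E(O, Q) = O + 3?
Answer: 128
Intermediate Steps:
E(O, Q) = 3 + O
((0 + u)**2*E(1, -5))*32 = ((0 + 1)**2*(3 + 1))*32 = (1**2*4)*32 = (1*4)*32 = 4*32 = 128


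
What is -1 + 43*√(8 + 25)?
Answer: -1 + 43*√33 ≈ 246.02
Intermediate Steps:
-1 + 43*√(8 + 25) = -1 + 43*√33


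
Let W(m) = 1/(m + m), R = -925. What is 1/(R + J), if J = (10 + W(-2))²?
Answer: -16/13279 ≈ -0.0012049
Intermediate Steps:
W(m) = 1/(2*m)
J = 1521/16 (J = (10 + (½)/(-2))² = (10 + (½)*(-½))² = (10 - ¼)² = (39/4)² = 1521/16 ≈ 95.063)
1/(R + J) = 1/(-925 + 1521/16) = 1/(-13279/16) = -16/13279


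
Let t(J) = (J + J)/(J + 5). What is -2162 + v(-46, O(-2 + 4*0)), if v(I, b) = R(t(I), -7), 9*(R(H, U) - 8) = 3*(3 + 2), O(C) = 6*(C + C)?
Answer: -6457/3 ≈ -2152.3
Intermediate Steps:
t(J) = 2*J/(5 + J) (t(J) = (2*J)/(5 + J) = 2*J/(5 + J))
O(C) = 12*C (O(C) = 6*(2*C) = 12*C)
R(H, U) = 29/3 (R(H, U) = 8 + (3*(3 + 2))/9 = 8 + (3*5)/9 = 8 + (⅑)*15 = 8 + 5/3 = 29/3)
v(I, b) = 29/3
-2162 + v(-46, O(-2 + 4*0)) = -2162 + 29/3 = -6457/3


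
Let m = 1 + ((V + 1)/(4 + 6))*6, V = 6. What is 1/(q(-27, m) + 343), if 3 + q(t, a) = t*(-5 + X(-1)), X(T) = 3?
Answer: 1/394 ≈ 0.0025381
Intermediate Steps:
m = 26/5 (m = 1 + ((6 + 1)/(4 + 6))*6 = 1 + (7/10)*6 = 1 + 21/5 = 26/5 ≈ 5.2000)
q(t, a) = -3 - 2*t (q(t, a) = -3 + t*(-5 + 3) = -3 + t*(-2) = -3 - 2*t)
1/(q(-27, m) + 343) = 1/((-3 - 2*(-27)) + 343) = 1/((-3 + 54) + 343) = 1/(51 + 343) = 1/394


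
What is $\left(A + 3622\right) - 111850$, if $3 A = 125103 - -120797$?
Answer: $- \frac{78784}{3} \approx -26261.0$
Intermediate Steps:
$A = \frac{245900}{3}$ ($A = \frac{125103 - -120797}{3} = \frac{125103 + 120797}{3} = \frac{1}{3} \cdot 245900 = \frac{245900}{3} \approx 81967.0$)
$\left(A + 3622\right) - 111850 = \left(\frac{245900}{3} + 3622\right) - 111850 = \frac{256766}{3} - 111850 = - \frac{78784}{3}$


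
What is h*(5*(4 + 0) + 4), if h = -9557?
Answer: -229368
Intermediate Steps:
h*(5*(4 + 0) + 4) = -9557*(5*(4 + 0) + 4) = -9557*(5*4 + 4) = -9557*(20 + 4) = -9557*24 = -229368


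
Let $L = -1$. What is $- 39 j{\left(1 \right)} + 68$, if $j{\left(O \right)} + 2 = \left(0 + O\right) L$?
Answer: $185$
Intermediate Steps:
$j{\left(O \right)} = -2 - O$ ($j{\left(O \right)} = -2 + \left(0 + O\right) \left(-1\right) = -2 + O \left(-1\right) = -2 - O$)
$- 39 j{\left(1 \right)} + 68 = - 39 \left(-2 - 1\right) + 68 = \left(-39\right) \left(-3\right) + 68 = 117 + 68 = 185$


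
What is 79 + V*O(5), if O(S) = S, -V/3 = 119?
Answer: -1706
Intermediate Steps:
V = -357 (V = -3*119 = -357)
79 + V*O(5) = 79 - 357*5 = 79 - 1785 = -1706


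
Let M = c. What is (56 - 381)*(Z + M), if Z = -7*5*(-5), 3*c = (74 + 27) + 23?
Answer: -210925/3 ≈ -70308.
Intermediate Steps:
c = 124/3 (c = ((74 + 27) + 23)/3 = (101 + 23)/3 = (⅓)*124 = 124/3 ≈ 41.333)
M = 124/3 ≈ 41.333
Z = 175 (Z = -35*(-5) = 175)
(56 - 381)*(Z + M) = (56 - 381)*(175 + 124/3) = -325*649/3 = -210925/3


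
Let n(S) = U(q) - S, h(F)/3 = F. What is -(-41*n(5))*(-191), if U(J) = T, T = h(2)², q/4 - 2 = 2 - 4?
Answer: -242761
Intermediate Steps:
q = 0 (q = 8 + 4*(2 - 4) = 8 + 4*(-2) = 8 - 8 = 0)
h(F) = 3*F
T = 36 (T = (3*2)² = 6² = 36)
U(J) = 36
n(S) = 36 - S
-(-41*n(5))*(-191) = -(-41*(36 - 1*5))*(-191) = -(-41*(36 - 5))*(-191) = -(-41*31)*(-191) = -(-1271)*(-191) = -1*242761 = -242761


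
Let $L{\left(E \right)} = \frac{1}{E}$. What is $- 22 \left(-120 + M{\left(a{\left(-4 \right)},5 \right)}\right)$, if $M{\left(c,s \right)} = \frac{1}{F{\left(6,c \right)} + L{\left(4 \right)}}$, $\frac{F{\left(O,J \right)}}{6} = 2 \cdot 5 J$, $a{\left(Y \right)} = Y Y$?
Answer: $\frac{10140152}{3841} \approx 2640.0$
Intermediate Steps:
$a{\left(Y \right)} = Y^{2}$
$F{\left(O,J \right)} = 60 J$ ($F{\left(O,J \right)} = 6 \cdot 2 \cdot 5 J = 6 \cdot 10 J = 60 J$)
$M{\left(c,s \right)} = \frac{1}{\frac{1}{4} + 60 c}$ ($M{\left(c,s \right)} = \frac{1}{60 c + \frac{1}{4}} = \frac{1}{\frac{1}{4} + 60 c}$)
$- 22 \left(-120 + M{\left(a{\left(-4 \right)},5 \right)}\right) = - 22 \left(-120 + \frac{4}{1 + 240 \left(-4\right)^{2}}\right) = - 22 \left(-120 + \frac{4}{1 + 240 \cdot 16}\right) = - 22 \left(-120 + \frac{4}{1 + 3840}\right) = - 22 \left(-120 + \frac{4}{3841}\right) = \left(-22\right) \left(- \frac{460916}{3841}\right) = \frac{10140152}{3841}$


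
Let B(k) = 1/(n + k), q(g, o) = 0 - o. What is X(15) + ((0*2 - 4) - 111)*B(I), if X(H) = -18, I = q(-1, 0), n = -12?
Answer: -101/12 ≈ -8.4167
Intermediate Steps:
q(g, o) = -o
I = 0 (I = -1*0 = 0)
B(k) = 1/(-12 + k)
X(15) + ((0*2 - 4) - 111)*B(I) = -18 + ((0*2 - 4) - 111)/(-12 + 0) = -18 + ((0 - 4) - 111)/(-12) = -18 + (-4 - 111)*(-1/12) = -18 - 115*(-1/12) = -18 + 115/12 = -101/12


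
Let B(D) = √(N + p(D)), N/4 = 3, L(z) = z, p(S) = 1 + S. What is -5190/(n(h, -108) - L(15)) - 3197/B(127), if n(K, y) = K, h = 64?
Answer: -5190/49 - 3197*√35/70 ≈ -376.11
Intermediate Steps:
N = 12 (N = 4*3 = 12)
B(D) = √(13 + D) (B(D) = √(12 + (1 + D)) = √(13 + D))
-5190/(n(h, -108) - L(15)) - 3197/B(127) = -5190/(64 - 1*15) - 3197/√(13 + 127) = -5190/(64 - 15) - 3197*√35/70 = -5190/49 - 3197*√35/70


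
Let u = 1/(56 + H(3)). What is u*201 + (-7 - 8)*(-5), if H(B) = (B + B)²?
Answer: 7101/92 ≈ 77.185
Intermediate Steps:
H(B) = 4*B² (H(B) = (2*B)² = 4*B²)
u = 1/92 (u = 1/(56 + 4*3²) = 1/(56 + 4*9) = 1/(56 + 36) = 1/92 ≈ 0.010870)
u*201 + (-7 - 8)*(-5) = (1/92)*201 + (-7 - 8)*(-5) = 201/92 - 15*(-5) = 201/92 + 75 = 7101/92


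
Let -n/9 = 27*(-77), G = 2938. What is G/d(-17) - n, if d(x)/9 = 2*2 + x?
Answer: -168625/9 ≈ -18736.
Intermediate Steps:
n = 18711 (n = -243*(-77) = -9*(-2079) = 18711)
d(x) = 36 + 9*x (d(x) = 9*(2*2 + x) = 9*(4 + x) = 36 + 9*x)
G/d(-17) - n = 2938/(36 + 9*(-17)) - 1*18711 = 2938/(36 - 153) - 18711 = 2938/(-117) - 18711 = 2938*(-1/117) - 18711 = -226/9 - 18711 = -168625/9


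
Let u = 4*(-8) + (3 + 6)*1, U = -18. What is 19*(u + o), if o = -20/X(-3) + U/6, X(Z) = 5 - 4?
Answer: -874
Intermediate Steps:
X(Z) = 1
u = -23 (u = -32 + 9*1 = -32 + 9 = -23)
o = -23 (o = -20/1 - 18/6 = -20*1 - 18*1/6 = -20 - 3 = -23)
19*(u + o) = 19*(-23 - 23) = 19*(-46) = -874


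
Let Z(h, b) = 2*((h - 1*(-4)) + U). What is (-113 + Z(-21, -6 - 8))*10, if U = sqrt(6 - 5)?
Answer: -1450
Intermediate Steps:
U = 1 (U = sqrt(1) = 1)
Z(h, b) = 10 + 2*h (Z(h, b) = 2*((h - 1*(-4)) + 1) = 2*((h + 4) + 1) = 2*((4 + h) + 1) = 2*(5 + h) = 10 + 2*h)
(-113 + Z(-21, -6 - 8))*10 = (-113 + (10 + 2*(-21)))*10 = (-113 + (10 - 42))*10 = (-113 - 32)*10 = -145*10 = -1450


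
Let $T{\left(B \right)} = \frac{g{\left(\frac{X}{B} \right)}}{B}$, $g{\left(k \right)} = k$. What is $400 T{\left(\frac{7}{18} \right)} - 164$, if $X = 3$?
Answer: $\frac{380764}{49} \approx 7770.7$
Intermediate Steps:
$T{\left(B \right)} = \frac{3}{B^{2}}$ ($T{\left(B \right)} = \frac{3 \frac{1}{B}}{B} = \frac{3}{B^{2}}$)
$400 T{\left(\frac{7}{18} \right)} - 164 = 400 \frac{3}{\frac{49}{324}} - 164 = 400 \cdot 3 \cdot \frac{324}{49} - 164 = 400 \cdot \frac{972}{49} - 164 = \frac{388800}{49} - 164 = \frac{380764}{49}$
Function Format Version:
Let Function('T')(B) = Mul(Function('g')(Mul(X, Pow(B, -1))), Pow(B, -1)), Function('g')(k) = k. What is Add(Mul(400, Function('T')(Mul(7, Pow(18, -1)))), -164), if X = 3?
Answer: Rational(380764, 49) ≈ 7770.7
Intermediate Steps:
Function('T')(B) = Mul(3, Pow(B, -2)) (Function('T')(B) = Mul(Mul(3, Pow(B, -1)), Pow(B, -1)) = Mul(3, Pow(B, -2)))
Add(Mul(400, Function('T')(Mul(7, Pow(18, -1)))), -164) = Add(Mul(400, Mul(3, Pow(Mul(7, Pow(18, -1)), -2))), -164) = Add(Mul(400, Mul(3, Pow(Mul(7, Rational(1, 18)), -2))), -164) = Add(Mul(400, Mul(3, Pow(Rational(7, 18), -2))), -164) = Add(Mul(400, Mul(3, Rational(324, 49))), -164) = Add(Mul(400, Rational(972, 49)), -164) = Add(Rational(388800, 49), -164) = Rational(380764, 49)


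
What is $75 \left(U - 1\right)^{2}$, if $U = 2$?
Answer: $75$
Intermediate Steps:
$75 \left(U - 1\right)^{2} = 75 \left(2 - 1\right)^{2} = 75 \cdot 1^{2} = 75 \cdot 1 = 75$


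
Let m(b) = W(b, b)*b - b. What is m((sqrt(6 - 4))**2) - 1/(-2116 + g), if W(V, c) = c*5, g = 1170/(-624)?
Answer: 304982/16943 ≈ 18.000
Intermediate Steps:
g = -15/8 (g = 1170*(-1/624) = -15/8 ≈ -1.8750)
W(V, c) = 5*c
m(b) = -b + 5*b**2 (m(b) = (5*b)*b - b = 5*b**2 - b = -b + 5*b**2)
m((sqrt(6 - 4))**2) - 1/(-2116 + g) = (sqrt(6 - 4))**2*(-1 + 5*(sqrt(6 - 4))**2) - 1/(-2116 - 15/8) = (sqrt(2))**2*(-1 + 5*(sqrt(2))**2) - 1/(-16943/8) = 2*(-1 + 5*2) - 1*(-8/16943) = 2*(-1 + 10) + 8/16943 = 2*9 + 8/16943 = 18 + 8/16943 = 304982/16943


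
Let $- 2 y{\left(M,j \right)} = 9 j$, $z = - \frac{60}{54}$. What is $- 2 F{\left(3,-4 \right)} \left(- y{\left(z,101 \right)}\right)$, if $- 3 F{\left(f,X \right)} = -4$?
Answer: $-1212$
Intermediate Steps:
$z = - \frac{10}{9}$ ($z = \left(-60\right) \frac{1}{54} = - \frac{10}{9} \approx -1.1111$)
$F{\left(f,X \right)} = \frac{4}{3}$ ($F{\left(f,X \right)} = \left(- \frac{1}{3}\right) \left(-4\right) = \frac{4}{3}$)
$y{\left(M,j \right)} = - \frac{9 j}{2}$
$- 2 F{\left(3,-4 \right)} \left(- y{\left(z,101 \right)}\right) = \left(-2\right) \frac{4}{3} \left(- \frac{\left(-9\right) 101}{2}\right) = - \frac{8 \left(\left(-1\right) \left(- \frac{909}{2}\right)\right)}{3} = \left(- \frac{8}{3}\right) \frac{909}{2} = -1212$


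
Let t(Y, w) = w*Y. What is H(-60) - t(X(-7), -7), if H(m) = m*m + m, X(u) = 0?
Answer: 3540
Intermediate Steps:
t(Y, w) = Y*w
H(m) = m + m² (H(m) = m² + m = m + m²)
H(-60) - t(X(-7), -7) = -60*(1 - 60) - 0*(-7) = -60*(-59) - 1*0 = 3540 + 0 = 3540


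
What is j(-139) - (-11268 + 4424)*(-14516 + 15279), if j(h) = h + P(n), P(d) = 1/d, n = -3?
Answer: 15665498/3 ≈ 5.2218e+6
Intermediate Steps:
j(h) = -⅓ + h (j(h) = h + 1/(-3) = h - ⅓ = -⅓ + h)
j(-139) - (-11268 + 4424)*(-14516 + 15279) = (-⅓ - 139) - (-11268 + 4424)*(-14516 + 15279) = -418/3 - (-6844)*763 = -418/3 - 1*(-5221972) = -418/3 + 5221972 = 15665498/3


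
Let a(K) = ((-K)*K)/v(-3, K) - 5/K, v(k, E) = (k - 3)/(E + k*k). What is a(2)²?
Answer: 841/36 ≈ 23.361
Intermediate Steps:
v(k, E) = (-3 + k)/(E + k²)
a(K) = -5/K - K²*(-3/2 - K/6) (a(K) = ((-K)*K)/(((-3 - 3)/(K + (-3)²))) - 5/K = (-K²)/((-6/(K + 9))) - 5/K = (-K²)/((-6/(9 + K))) - 5/K = (-K²)*(-3/2 - K/6) - 5/K = -K²*(-3/2 - K/6) - 5/K = -5/K - K²*(-3/2 - K/6))
a(2)² = ((⅙)*(-30 + 2³*(9 + 2))/2)² = ((⅙)*(½)*(-30 + 8*11))² = ((⅙)*(½)*(-30 + 88))² = ((⅙)*(½)*58)² = (29/6)² = 841/36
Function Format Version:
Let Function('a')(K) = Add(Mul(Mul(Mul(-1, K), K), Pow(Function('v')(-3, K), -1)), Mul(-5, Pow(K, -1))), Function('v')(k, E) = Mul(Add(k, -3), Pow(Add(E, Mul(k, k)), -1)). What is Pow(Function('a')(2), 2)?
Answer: Rational(841, 36) ≈ 23.361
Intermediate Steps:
Function('v')(k, E) = Mul(Pow(Add(E, Pow(k, 2)), -1), Add(-3, k)) (Function('v')(k, E) = Mul(Add(-3, k), Pow(Add(E, Pow(k, 2)), -1)) = Mul(Pow(Add(E, Pow(k, 2)), -1), Add(-3, k)))
Function('a')(K) = Add(Mul(-5, Pow(K, -1)), Mul(-1, Pow(K, 2), Add(Rational(-3, 2), Mul(Rational(-1, 6), K)))) (Function('a')(K) = Add(Mul(Mul(Mul(-1, K), K), Pow(Mul(Pow(Add(K, Pow(-3, 2)), -1), Add(-3, -3)), -1)), Mul(-5, Pow(K, -1))) = Add(Mul(Mul(-1, Pow(K, 2)), Pow(Mul(Pow(Add(K, 9), -1), -6), -1)), Mul(-5, Pow(K, -1))) = Add(Mul(Mul(-1, Pow(K, 2)), Pow(Mul(Pow(Add(9, K), -1), -6), -1)), Mul(-5, Pow(K, -1))) = Add(Mul(Mul(-1, Pow(K, 2)), Pow(Mul(-6, Pow(Add(9, K), -1)), -1)), Mul(-5, Pow(K, -1))) = Add(Mul(Mul(-1, Pow(K, 2)), Add(Rational(-3, 2), Mul(Rational(-1, 6), K))), Mul(-5, Pow(K, -1))) = Add(Mul(-1, Pow(K, 2), Add(Rational(-3, 2), Mul(Rational(-1, 6), K))), Mul(-5, Pow(K, -1))) = Add(Mul(-5, Pow(K, -1)), Mul(-1, Pow(K, 2), Add(Rational(-3, 2), Mul(Rational(-1, 6), K)))))
Pow(Function('a')(2), 2) = Pow(Mul(Rational(1, 6), Pow(2, -1), Add(-30, Mul(Pow(2, 3), Add(9, 2)))), 2) = Pow(Mul(Rational(1, 6), Rational(1, 2), Add(-30, Mul(8, 11))), 2) = Pow(Mul(Rational(1, 6), Rational(1, 2), Add(-30, 88)), 2) = Pow(Mul(Rational(1, 6), Rational(1, 2), 58), 2) = Pow(Rational(29, 6), 2) = Rational(841, 36)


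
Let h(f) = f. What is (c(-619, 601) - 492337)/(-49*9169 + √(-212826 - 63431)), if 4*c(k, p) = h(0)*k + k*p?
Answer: 1051931707127/807414772872 + 2341367*I*√276257/807414772872 ≈ 1.3028 + 0.0015242*I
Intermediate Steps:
c(k, p) = k*p/4 (c(k, p) = (0*k + k*p)/4 = (0 + k*p)/4 = (k*p)/4 = k*p/4)
(c(-619, 601) - 492337)/(-49*9169 + √(-212826 - 63431)) = ((¼)*(-619)*601 - 492337)/(-49*9169 + √(-212826 - 63431)) = (-372019/4 - 492337)/(-449281 + √(-276257)) = -2341367/(4*(-449281 + I*√276257))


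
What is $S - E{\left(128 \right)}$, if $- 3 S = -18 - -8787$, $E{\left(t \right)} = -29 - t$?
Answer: $-2766$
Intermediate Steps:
$S = -2923$ ($S = - \frac{-18 - -8787}{3} = - \frac{-18 + 8787}{3} = \left(- \frac{1}{3}\right) 8769 = -2923$)
$S - E{\left(128 \right)} = -2923 - \left(-29 - 128\right) = -2923 - -157 = -2923 + 157 = -2766$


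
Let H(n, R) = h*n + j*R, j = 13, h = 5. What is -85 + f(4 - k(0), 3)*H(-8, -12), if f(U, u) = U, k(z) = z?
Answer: -869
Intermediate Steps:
H(n, R) = 5*n + 13*R
-85 + f(4 - k(0), 3)*H(-8, -12) = -85 + (4 - 1*0)*(5*(-8) + 13*(-12)) = -85 + (4 + 0)*(-40 - 156) = -85 + 4*(-196) = -85 - 784 = -869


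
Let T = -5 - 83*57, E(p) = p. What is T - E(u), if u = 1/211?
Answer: -999297/211 ≈ -4736.0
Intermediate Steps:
u = 1/211 ≈ 0.0047393
T = -4736 (T = -5 - 4731 = -4736)
T - E(u) = -4736 - 1*1/211 = -4736 - 1/211 = -999297/211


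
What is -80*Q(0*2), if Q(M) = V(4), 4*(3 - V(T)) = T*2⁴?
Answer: 1040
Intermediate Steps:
V(T) = 3 - 4*T (V(T) = 3 - T*2⁴/4 = 3 - T*16/4 = 3 - 4*T)
Q(M) = -13 (Q(M) = 3 - 4*4 = 3 - 16 = -13)
-80*Q(0*2) = -80*(-13) = 1040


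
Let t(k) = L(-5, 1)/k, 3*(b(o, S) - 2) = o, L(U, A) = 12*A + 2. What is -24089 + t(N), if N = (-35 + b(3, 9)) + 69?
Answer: -891279/37 ≈ -24089.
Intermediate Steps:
L(U, A) = 2 + 12*A
b(o, S) = 2 + o/3
N = 37 (N = (-35 + (2 + (⅓)*3)) + 69 = (-35 + (2 + 1)) + 69 = (-35 + 3) + 69 = -32 + 69 = 37)
t(k) = 14/k (t(k) = (2 + 12*1)/k = (2 + 12)/k = 14/k)
-24089 + t(N) = -24089 + 14/37 = -891279/37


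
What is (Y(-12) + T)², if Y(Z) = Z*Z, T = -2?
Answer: 20164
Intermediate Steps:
Y(Z) = Z²
(Y(-12) + T)² = ((-12)² - 2)² = (144 - 2)² = 142² = 20164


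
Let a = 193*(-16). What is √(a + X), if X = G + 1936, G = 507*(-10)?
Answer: I*√6222 ≈ 78.88*I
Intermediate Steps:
a = -3088
G = -5070
X = -3134 (X = -5070 + 1936 = -3134)
√(a + X) = √(-3088 - 3134) = √(-6222) = I*√6222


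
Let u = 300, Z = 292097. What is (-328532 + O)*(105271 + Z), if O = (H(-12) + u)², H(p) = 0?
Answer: -94784983776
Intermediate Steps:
O = 90000 (O = (0 + 300)² = 300² = 90000)
(-328532 + O)*(105271 + Z) = (-328532 + 90000)*(105271 + 292097) = -238532*397368 = -94784983776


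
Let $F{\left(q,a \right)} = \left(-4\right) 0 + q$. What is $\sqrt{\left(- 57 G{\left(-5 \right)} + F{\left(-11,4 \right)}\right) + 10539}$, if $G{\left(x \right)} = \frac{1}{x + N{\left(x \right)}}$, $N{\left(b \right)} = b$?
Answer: $\frac{\sqrt{1053370}}{10} \approx 102.63$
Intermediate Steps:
$F{\left(q,a \right)} = q$ ($F{\left(q,a \right)} = 0 + q = q$)
$G{\left(x \right)} = \frac{1}{2 x}$ ($G{\left(x \right)} = \frac{1}{x + x} = \frac{1}{2 x}$)
$\sqrt{\left(- 57 G{\left(-5 \right)} + F{\left(-11,4 \right)}\right) + 10539} = \sqrt{\left(- 57 \frac{1}{2 \left(-5\right)} - 11\right) + 10539} = \sqrt{\left(- 57 \cdot \frac{1}{2} \left(- \frac{1}{5}\right) - 11\right) + 10539} = \sqrt{\left(\left(-57\right) \left(- \frac{1}{10}\right) - 11\right) + 10539} = \sqrt{\left(\frac{57}{10} - 11\right) + 10539} = \sqrt{- \frac{53}{10} + 10539} = \sqrt{\frac{105337}{10}} = \frac{\sqrt{1053370}}{10}$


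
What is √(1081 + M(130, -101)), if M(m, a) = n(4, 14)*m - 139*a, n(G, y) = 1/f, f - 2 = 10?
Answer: √544710/6 ≈ 123.01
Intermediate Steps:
f = 12 (f = 2 + 10 = 12)
n(G, y) = 1/12
M(m, a) = -139*a + m/12 (M(m, a) = m/12 - 139*a = -139*a + m/12)
√(1081 + M(130, -101)) = √(1081 + (-139*(-101) + (1/12)*130)) = √(1081 + (14039 + 65/6)) = √(1081 + 84299/6) = √(90785/6) = √544710/6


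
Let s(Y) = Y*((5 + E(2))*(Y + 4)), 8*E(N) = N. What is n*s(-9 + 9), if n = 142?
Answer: 0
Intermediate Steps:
E(N) = N/8
s(Y) = Y*(21 + 21*Y/4) (s(Y) = Y*((5 + (1/8)*2)*(Y + 4)) = Y*((5 + 1/4)*(4 + Y)) = Y*(21*(4 + Y)/4) = Y*(21 + 21*Y/4))
n*s(-9 + 9) = 142*(21*(-9 + 9)*(4 + (-9 + 9))/4) = 142*((21/4)*0*(4 + 0)) = 142*((21/4)*0*4) = 142*0 = 0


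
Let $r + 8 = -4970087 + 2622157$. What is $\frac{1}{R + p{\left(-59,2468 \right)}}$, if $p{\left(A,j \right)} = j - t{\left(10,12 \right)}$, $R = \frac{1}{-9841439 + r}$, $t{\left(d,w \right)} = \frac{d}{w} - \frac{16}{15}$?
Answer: $\frac{365681310}{902586798689} \approx 0.00040515$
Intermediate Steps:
$t{\left(d,w \right)} = - \frac{16}{15} + \frac{d}{w}$ ($t{\left(d,w \right)} = \frac{d}{w} - \frac{16}{15} = - \frac{16}{15} + \frac{d}{w}$)
$r = -2347938$ ($r = -8 + \left(-4970087 + 2622157\right) = -8 - 2347930 = -2347938$)
$R = - \frac{1}{12189377}$ ($R = \frac{1}{-9841439 - 2347938} = \frac{1}{-12189377} = - \frac{1}{12189377} \approx -8.2039 \cdot 10^{-8}$)
$p{\left(A,j \right)} = \frac{7}{30} + j$ ($p{\left(A,j \right)} = j - \left(- \frac{16}{15} + \frac{10}{12}\right) = j - \left(- \frac{16}{15} + 10 \cdot \frac{1}{12}\right) = j - \left(- \frac{16}{15} + \frac{5}{6}\right) = j - - \frac{7}{30} = j + \frac{7}{30} = \frac{7}{30} + j$)
$\frac{1}{R + p{\left(-59,2468 \right)}} = \frac{1}{- \frac{1}{12189377} + \left(\frac{7}{30} + 2468\right)} = \frac{1}{- \frac{1}{12189377} + \frac{74047}{30}} = \frac{1}{\frac{902586798689}{365681310}} = \frac{365681310}{902586798689}$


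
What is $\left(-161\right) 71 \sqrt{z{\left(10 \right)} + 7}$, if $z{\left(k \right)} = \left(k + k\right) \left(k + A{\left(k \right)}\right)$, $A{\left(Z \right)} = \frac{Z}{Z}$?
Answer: $- 11431 \sqrt{227} \approx -1.7223 \cdot 10^{5}$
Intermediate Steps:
$A{\left(Z \right)} = 1$
$z{\left(k \right)} = 2 k \left(1 + k\right)$ ($z{\left(k \right)} = \left(k + k\right) \left(k + 1\right) = 2 k \left(1 + k\right)$)
$\left(-161\right) 71 \sqrt{z{\left(10 \right)} + 7} = \left(-161\right) 71 \sqrt{2 \cdot 10 \left(1 + 10\right) + 7} = - 11431 \sqrt{2 \cdot 10 \cdot 11 + 7} = - 11431 \sqrt{220 + 7} = - 11431 \sqrt{227}$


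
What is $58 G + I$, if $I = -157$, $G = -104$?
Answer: $-6189$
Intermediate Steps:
$58 G + I = 58 \left(-104\right) - 157 = -6032 - 157 = -6189$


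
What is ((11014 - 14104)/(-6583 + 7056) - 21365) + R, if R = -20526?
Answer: -19817533/473 ≈ -41898.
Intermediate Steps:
((11014 - 14104)/(-6583 + 7056) - 21365) + R = ((11014 - 14104)/(-6583 + 7056) - 21365) - 20526 = (-3090/473 - 21365) - 20526 = -10108735/473 - 20526 = -19817533/473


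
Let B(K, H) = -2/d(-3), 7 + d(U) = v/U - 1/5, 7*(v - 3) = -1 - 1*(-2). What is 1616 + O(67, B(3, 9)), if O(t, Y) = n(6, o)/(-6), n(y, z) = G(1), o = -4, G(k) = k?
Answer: 9695/6 ≈ 1615.8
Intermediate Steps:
n(y, z) = 1
v = 22/7 (v = 3 + (-1 - 1*(-2))/7 = 3 + (-1 + 2)/7 = 3 + (⅐)*1 = 3 + ⅐ = 22/7 ≈ 3.1429)
d(U) = -36/5 + 22/(7*U) (d(U) = -7 + (22/(7*U) - 1/5) = -7 + (22/(7*U) - 1*⅕) = -7 + (22/(7*U) - ⅕) = -7 + (-⅕ + 22/(7*U)) = -36/5 + 22/(7*U))
B(K, H) = 105/433 (B(K, H) = -2*(-105/(2*(55 - 126*(-3)))) = -2*(-105/(2*(55 + 378))) = -2/((2/35)*(-⅓)*433) = -2/(-866/105) = -2*(-105/866) = 105/433)
O(t, Y) = -⅙ (O(t, Y) = 1/(-6) = 1*(-⅙) = -⅙)
1616 + O(67, B(3, 9)) = 1616 - ⅙ = 9695/6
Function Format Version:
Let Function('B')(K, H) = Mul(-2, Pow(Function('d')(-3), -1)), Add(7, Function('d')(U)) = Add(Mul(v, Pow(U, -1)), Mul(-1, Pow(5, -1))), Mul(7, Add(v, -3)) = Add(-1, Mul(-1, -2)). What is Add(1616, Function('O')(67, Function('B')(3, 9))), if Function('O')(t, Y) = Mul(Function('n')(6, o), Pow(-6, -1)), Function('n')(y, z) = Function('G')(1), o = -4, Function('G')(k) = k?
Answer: Rational(9695, 6) ≈ 1615.8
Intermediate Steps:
Function('n')(y, z) = 1
v = Rational(22, 7) (v = Add(3, Mul(Rational(1, 7), Add(-1, Mul(-1, -2)))) = Add(3, Mul(Rational(1, 7), Add(-1, 2))) = Add(3, Mul(Rational(1, 7), 1)) = Add(3, Rational(1, 7)) = Rational(22, 7) ≈ 3.1429)
Function('d')(U) = Add(Rational(-36, 5), Mul(Rational(22, 7), Pow(U, -1))) (Function('d')(U) = Add(-7, Add(Mul(Rational(22, 7), Pow(U, -1)), Mul(-1, Pow(5, -1)))) = Add(-7, Add(Mul(Rational(22, 7), Pow(U, -1)), Mul(-1, Rational(1, 5)))) = Add(-7, Add(Mul(Rational(22, 7), Pow(U, -1)), Rational(-1, 5))) = Add(-7, Add(Rational(-1, 5), Mul(Rational(22, 7), Pow(U, -1)))) = Add(Rational(-36, 5), Mul(Rational(22, 7), Pow(U, -1))))
Function('B')(K, H) = Rational(105, 433) (Function('B')(K, H) = Mul(-2, Pow(Mul(Rational(2, 35), Pow(-3, -1), Add(55, Mul(-126, -3))), -1)) = Mul(-2, Pow(Mul(Rational(2, 35), Rational(-1, 3), Add(55, 378)), -1)) = Mul(-2, Pow(Mul(Rational(2, 35), Rational(-1, 3), 433), -1)) = Mul(-2, Pow(Rational(-866, 105), -1)) = Mul(-2, Rational(-105, 866)) = Rational(105, 433))
Function('O')(t, Y) = Rational(-1, 6) (Function('O')(t, Y) = Mul(1, Pow(-6, -1)) = Mul(1, Rational(-1, 6)) = Rational(-1, 6))
Add(1616, Function('O')(67, Function('B')(3, 9))) = Add(1616, Rational(-1, 6)) = Rational(9695, 6)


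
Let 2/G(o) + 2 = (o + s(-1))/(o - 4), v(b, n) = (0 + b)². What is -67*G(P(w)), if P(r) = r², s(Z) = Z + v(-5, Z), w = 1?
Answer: 402/31 ≈ 12.968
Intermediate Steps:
v(b, n) = b²
s(Z) = 25 + Z (s(Z) = Z + (-5)² = Z + 25 = 25 + Z)
G(o) = 2/(-2 + (24 + o)/(-4 + o)) (G(o) = 2/(-2 + (o + (25 - 1))/(o - 4)) = 2/(-2 + (o + 24)/(-4 + o)) = 2/(-2 + (24 + o)/(-4 + o)))
-67*G(P(w)) = -134*(-4 + 1²)/(32 - 1*1²) = -134*(-4 + 1)/(32 - 1*1) = -134*(-3)/(32 - 1) = -134*(-3)/31 = -67*(-6/31) = 402/31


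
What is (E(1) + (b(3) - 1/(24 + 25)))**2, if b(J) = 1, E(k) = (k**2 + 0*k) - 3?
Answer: 2500/2401 ≈ 1.0412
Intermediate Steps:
E(k) = -3 + k**2 (E(k) = (k**2 + 0) - 3 = k**2 - 3 = -3 + k**2)
(E(1) + (b(3) - 1/(24 + 25)))**2 = ((-3 + 1**2) + (1 - 1/(24 + 25)))**2 = ((-3 + 1) + (1 - 1/49))**2 = (-2 + (1 - 1*1/49))**2 = (-2 + (1 - 1/49))**2 = (-2 + 48/49)**2 = (-50/49)**2 = 2500/2401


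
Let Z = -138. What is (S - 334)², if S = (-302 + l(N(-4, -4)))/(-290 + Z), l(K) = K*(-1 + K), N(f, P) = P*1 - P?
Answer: 5087255625/45796 ≈ 1.1109e+5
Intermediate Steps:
N(f, P) = 0 (N(f, P) = P - P = 0)
S = 151/214 (S = (-302 + 0*(-1 + 0))/(-290 - 138) = (-302 + 0*(-1))/(-428) = (-302 + 0)*(-1/428) = -302*(-1/428) = 151/214 ≈ 0.70561)
(S - 334)² = (151/214 - 334)² = (-71325/214)² = 5087255625/45796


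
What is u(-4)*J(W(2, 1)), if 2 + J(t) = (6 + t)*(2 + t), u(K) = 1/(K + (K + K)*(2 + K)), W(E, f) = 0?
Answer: 5/6 ≈ 0.83333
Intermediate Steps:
u(K) = 1/(K + 2*K*(2 + K)) (u(K) = 1/(K + (2*K)*(2 + K)) = 1/(K + 2*K*(2 + K)))
J(t) = -2 + (2 + t)*(6 + t) (J(t) = -2 + (6 + t)*(2 + t) = -2 + (2 + t)*(6 + t))
u(-4)*J(W(2, 1)) = (1/((-4)*(5 + 2*(-4))))*(10 + 0**2 + 8*0) = (-1/(4*(5 - 8)))*(10 + 0 + 0) = -1/4/(-3)*10 = -1/4*(-1/3)*10 = (1/12)*10 = 5/6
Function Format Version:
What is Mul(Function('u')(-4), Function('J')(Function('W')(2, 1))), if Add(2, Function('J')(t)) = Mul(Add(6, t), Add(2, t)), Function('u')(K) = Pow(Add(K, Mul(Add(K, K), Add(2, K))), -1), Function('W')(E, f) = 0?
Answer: Rational(5, 6) ≈ 0.83333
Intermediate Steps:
Function('u')(K) = Pow(Add(K, Mul(2, K, Add(2, K))), -1) (Function('u')(K) = Pow(Add(K, Mul(Mul(2, K), Add(2, K))), -1) = Pow(Add(K, Mul(2, K, Add(2, K))), -1))
Function('J')(t) = Add(-2, Mul(Add(2, t), Add(6, t))) (Function('J')(t) = Add(-2, Mul(Add(6, t), Add(2, t))) = Add(-2, Mul(Add(2, t), Add(6, t))))
Mul(Function('u')(-4), Function('J')(Function('W')(2, 1))) = Mul(Mul(Pow(-4, -1), Pow(Add(5, Mul(2, -4)), -1)), Add(10, Pow(0, 2), Mul(8, 0))) = Mul(Mul(Rational(-1, 4), Pow(Add(5, -8), -1)), Add(10, 0, 0)) = Mul(Mul(Rational(-1, 4), Pow(-3, -1)), 10) = Mul(Mul(Rational(-1, 4), Rational(-1, 3)), 10) = Mul(Rational(1, 12), 10) = Rational(5, 6)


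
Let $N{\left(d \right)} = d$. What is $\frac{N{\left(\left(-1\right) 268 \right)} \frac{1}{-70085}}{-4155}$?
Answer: $- \frac{268}{291203175} \approx -9.2032 \cdot 10^{-7}$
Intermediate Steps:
$\frac{N{\left(\left(-1\right) 268 \right)} \frac{1}{-70085}}{-4155} = \frac{\left(-1\right) 268 \frac{1}{-70085}}{-4155} = \left(-268\right) \left(- \frac{1}{70085}\right) \left(- \frac{1}{4155}\right) = \frac{268}{70085} \left(- \frac{1}{4155}\right) = - \frac{268}{291203175}$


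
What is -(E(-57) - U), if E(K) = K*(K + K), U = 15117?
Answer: 8619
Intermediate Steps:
E(K) = 2*K**2 (E(K) = K*(2*K) = 2*K**2)
-(E(-57) - U) = -(2*(-57)**2 - 1*15117) = -(2*3249 - 15117) = -(6498 - 15117) = -1*(-8619) = 8619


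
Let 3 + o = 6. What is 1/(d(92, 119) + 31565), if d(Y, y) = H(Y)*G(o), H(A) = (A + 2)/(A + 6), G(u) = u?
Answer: 49/1546826 ≈ 3.1678e-5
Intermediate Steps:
o = 3 (o = -3 + 6 = 3)
H(A) = (2 + A)/(6 + A)
d(Y, y) = 3*(2 + Y)/(6 + Y) (d(Y, y) = ((2 + Y)/(6 + Y))*3 = 3*(2 + Y)/(6 + Y))
1/(d(92, 119) + 31565) = 1/(3*(2 + 92)/(6 + 92) + 31565) = 1/(3*94/98 + 31565) = 1/(3*(1/98)*94 + 31565) = 1/(141/49 + 31565) = 1/(1546826/49) = 49/1546826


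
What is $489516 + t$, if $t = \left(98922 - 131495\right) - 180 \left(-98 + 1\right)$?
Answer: $474403$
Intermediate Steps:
$t = -15113$ ($t = -32573 - -17460 = -32573 + 17460 = -15113$)
$489516 + t = 489516 - 15113 = 474403$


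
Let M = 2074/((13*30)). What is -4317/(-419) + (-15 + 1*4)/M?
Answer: 3577974/434503 ≈ 8.2346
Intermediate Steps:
M = 1037/195 (M = 2074/390 = 2074*(1/390) = 1037/195 ≈ 5.3179)
-4317/(-419) + (-15 + 1*4)/M = -4317/(-419) + (-15 + 1*4)/(1037/195) = -4317*(-1/419) + (-15 + 4)*(195/1037) = 4317/419 - 11*195/1037 = 4317/419 - 2145/1037 = 3577974/434503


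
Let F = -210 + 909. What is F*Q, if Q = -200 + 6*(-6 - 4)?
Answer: -181740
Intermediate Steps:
F = 699
Q = -260 (Q = -200 + 6*(-10) = -200 - 60 = -260)
F*Q = 699*(-260) = -181740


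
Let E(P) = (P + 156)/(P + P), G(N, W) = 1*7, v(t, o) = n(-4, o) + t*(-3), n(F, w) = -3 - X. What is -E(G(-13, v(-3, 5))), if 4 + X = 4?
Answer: -163/14 ≈ -11.643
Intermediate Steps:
X = 0 (X = -4 + 4 = 0)
n(F, w) = -3 (n(F, w) = -3 - 1*0 = -3 + 0 = -3)
v(t, o) = -3 - 3*t (v(t, o) = -3 + t*(-3) = -3 - 3*t)
G(N, W) = 7
E(P) = (156 + P)/(2*P) (E(P) = (156 + P)/((2*P)) = (156 + P)*(1/(2*P)) = (156 + P)/(2*P))
-E(G(-13, v(-3, 5))) = -(156 + 7)/(2*7) = -163/(2*7) = -1*163/14 = -163/14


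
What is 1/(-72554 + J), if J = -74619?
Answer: -1/147173 ≈ -6.7947e-6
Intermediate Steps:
1/(-72554 + J) = 1/(-72554 - 74619) = 1/(-147173) = -1/147173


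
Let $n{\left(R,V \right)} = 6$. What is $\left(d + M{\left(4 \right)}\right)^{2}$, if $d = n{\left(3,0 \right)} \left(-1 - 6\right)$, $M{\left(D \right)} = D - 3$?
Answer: $1681$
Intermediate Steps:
$M{\left(D \right)} = -3 + D$ ($M{\left(D \right)} = D - 3 = -3 + D$)
$d = -42$ ($d = 6 \left(-1 - 6\right) = 6 \left(-7\right) = -42$)
$\left(d + M{\left(4 \right)}\right)^{2} = \left(-42 + \left(-3 + 4\right)\right)^{2} = \left(-42 + 1\right)^{2} = \left(-41\right)^{2} = 1681$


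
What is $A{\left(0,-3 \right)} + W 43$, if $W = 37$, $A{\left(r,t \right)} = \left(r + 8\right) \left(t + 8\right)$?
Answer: $1631$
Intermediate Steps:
$A{\left(r,t \right)} = \left(8 + r\right) \left(8 + t\right)$
$A{\left(0,-3 \right)} + W 43 = \left(64 + 8 \cdot 0 + 8 \left(-3\right) + 0 \left(-3\right)\right) + 37 \cdot 43 = \left(64 + 0 - 24 + 0\right) + 1591 = 40 + 1591 = 1631$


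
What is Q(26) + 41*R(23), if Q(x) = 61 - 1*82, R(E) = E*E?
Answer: 21668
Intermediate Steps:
R(E) = E²
Q(x) = -21 (Q(x) = 61 - 82 = -21)
Q(26) + 41*R(23) = -21 + 41*23² = -21 + 41*529 = -21 + 21689 = 21668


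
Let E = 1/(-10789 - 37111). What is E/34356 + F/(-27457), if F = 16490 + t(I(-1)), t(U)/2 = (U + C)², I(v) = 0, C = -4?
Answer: -27189468980257/45184677946800 ≈ -0.60174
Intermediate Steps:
E = -1/47900 (E = 1/(-47900) = -1/47900 ≈ -2.0877e-5)
t(U) = 2*(-4 + U)² (t(U) = 2*(U - 4)² = 2*(-4 + U)²)
F = 16522 (F = 16490 + 2*(-4 + 0)² = 16490 + 2*(-4)² = 16490 + 2*16 = 16490 + 32 = 16522)
E/34356 + F/(-27457) = -1/47900/34356 + 16522/(-27457) = -1/47900*1/34356 + 16522*(-1/27457) = -1/1645652400 - 16522/27457 = -27189468980257/45184677946800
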